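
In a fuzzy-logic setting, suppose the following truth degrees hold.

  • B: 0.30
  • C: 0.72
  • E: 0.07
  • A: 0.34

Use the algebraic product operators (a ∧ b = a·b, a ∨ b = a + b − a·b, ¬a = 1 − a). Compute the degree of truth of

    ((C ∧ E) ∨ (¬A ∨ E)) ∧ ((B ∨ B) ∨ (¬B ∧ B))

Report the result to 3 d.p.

C ∧ E = a·b on (0.7200, 0.0700) = 0.0504
¬A = 1 − 0.3400 = 0.6600
¬A ∨ E = a + b − a·b on (0.6600, 0.0700) = 0.6838
(C ∧ E) ∨ (¬A ∨ E) = a + b − a·b on (0.0504, 0.6838) = 0.6997
B ∨ B = a + b − a·b on (0.3000, 0.3000) = 0.5100
¬B = 1 − 0.3000 = 0.7000
¬B ∧ B = a·b on (0.7000, 0.3000) = 0.2100
(B ∨ B) ∨ (¬B ∧ B) = a + b − a·b on (0.5100, 0.2100) = 0.6129
((C ∧ E) ∨ (¬A ∨ E)) ∧ ((B ∨ B) ∨ (¬B ∧ B)) = a·b on (0.6997, 0.6129) = 0.4289

0.429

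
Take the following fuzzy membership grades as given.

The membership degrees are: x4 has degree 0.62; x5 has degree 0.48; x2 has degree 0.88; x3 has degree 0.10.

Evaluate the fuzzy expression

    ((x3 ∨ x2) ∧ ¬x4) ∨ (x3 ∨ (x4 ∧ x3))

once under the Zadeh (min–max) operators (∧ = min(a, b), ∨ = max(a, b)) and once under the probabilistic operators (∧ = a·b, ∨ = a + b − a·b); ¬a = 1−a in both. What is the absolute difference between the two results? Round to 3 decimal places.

0.062

Under Zadeh (min–max):
  x3 ∨ x2 = max(a, b) on (0.10, 0.88) = 0.88
  ¬x4 = 1 − 0.62 = 0.38
  (x3 ∨ x2) ∧ ¬x4 = min(a, b) on (0.88, 0.38) = 0.38
  x4 ∧ x3 = min(a, b) on (0.62, 0.10) = 0.10
  x3 ∨ (x4 ∧ x3) = max(a, b) on (0.10, 0.10) = 0.10
  ((x3 ∨ x2) ∧ ¬x4) ∨ (x3 ∨ (x4 ∧ x3)) = max(a, b) on (0.38, 0.10) = 0.38
  → value = 0.3800
Under probabilistic:
  x3 ∨ x2 = a + b − a·b on (0.1000, 0.8800) = 0.8920
  ¬x4 = 1 − 0.6200 = 0.3800
  (x3 ∨ x2) ∧ ¬x4 = a·b on (0.8920, 0.3800) = 0.3390
  x4 ∧ x3 = a·b on (0.6200, 0.1000) = 0.0620
  x3 ∨ (x4 ∧ x3) = a + b − a·b on (0.1000, 0.0620) = 0.1558
  ((x3 ∨ x2) ∧ ¬x4) ∨ (x3 ∨ (x4 ∧ x3)) = a + b − a·b on (0.3390, 0.1558) = 0.4420
  → value = 0.4420
|0.3800 − 0.4420| = 0.062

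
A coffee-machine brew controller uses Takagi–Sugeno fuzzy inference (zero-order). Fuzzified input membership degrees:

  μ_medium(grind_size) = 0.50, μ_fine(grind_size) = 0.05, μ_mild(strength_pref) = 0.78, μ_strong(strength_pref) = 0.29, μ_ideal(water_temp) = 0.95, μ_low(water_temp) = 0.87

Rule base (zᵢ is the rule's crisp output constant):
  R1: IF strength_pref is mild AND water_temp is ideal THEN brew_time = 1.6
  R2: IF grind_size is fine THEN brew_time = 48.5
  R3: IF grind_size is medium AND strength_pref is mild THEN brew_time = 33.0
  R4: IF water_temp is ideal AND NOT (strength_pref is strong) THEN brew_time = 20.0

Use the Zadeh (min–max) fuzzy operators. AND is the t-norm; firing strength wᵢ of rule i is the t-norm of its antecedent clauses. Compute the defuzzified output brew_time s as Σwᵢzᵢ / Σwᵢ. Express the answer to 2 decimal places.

R1 (z=1.6): mild=0.78, ideal=0.95; AND[min(a, b)] → w = 0.78
R2 (z=48.5): fine=0.05 → w = 0.05
R3 (z=33.0): medium=0.50, mild=0.78; AND[min(a, b)] → w = 0.50
R4 (z=20.0): ideal=0.95, ¬strong=1−0.29=0.71; AND[min(a, b)] → w = 0.71
Weighted average = (0.78·1.6 + 0.05·48.5 + 0.50·33.0 + 0.71·20.0) / (0.78 + 0.05 + 0.50 + 0.71)
  = 34.3730 / 2.0400 = 16.85

16.85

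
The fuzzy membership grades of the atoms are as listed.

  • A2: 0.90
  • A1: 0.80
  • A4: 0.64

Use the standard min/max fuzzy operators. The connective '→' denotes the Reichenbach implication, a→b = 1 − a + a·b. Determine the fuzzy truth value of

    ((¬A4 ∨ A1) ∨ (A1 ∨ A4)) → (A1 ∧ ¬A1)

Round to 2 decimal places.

¬A4 = 1 − 0.64 = 0.36
¬A4 ∨ A1 = max(a, b) on (0.36, 0.80) = 0.80
A1 ∨ A4 = max(a, b) on (0.80, 0.64) = 0.80
(¬A4 ∨ A1) ∨ (A1 ∨ A4) = max(a, b) on (0.80, 0.80) = 0.80
¬A1 = 1 − 0.80 = 0.20
A1 ∧ ¬A1 = min(a, b) on (0.80, 0.20) = 0.20
((¬A4 ∨ A1) ∨ (A1 ∨ A4)) → (A1 ∧ ¬A1)  [Reichenbach: 1 − a + a·b] with a=0.80, b=0.20 → 0.36

0.36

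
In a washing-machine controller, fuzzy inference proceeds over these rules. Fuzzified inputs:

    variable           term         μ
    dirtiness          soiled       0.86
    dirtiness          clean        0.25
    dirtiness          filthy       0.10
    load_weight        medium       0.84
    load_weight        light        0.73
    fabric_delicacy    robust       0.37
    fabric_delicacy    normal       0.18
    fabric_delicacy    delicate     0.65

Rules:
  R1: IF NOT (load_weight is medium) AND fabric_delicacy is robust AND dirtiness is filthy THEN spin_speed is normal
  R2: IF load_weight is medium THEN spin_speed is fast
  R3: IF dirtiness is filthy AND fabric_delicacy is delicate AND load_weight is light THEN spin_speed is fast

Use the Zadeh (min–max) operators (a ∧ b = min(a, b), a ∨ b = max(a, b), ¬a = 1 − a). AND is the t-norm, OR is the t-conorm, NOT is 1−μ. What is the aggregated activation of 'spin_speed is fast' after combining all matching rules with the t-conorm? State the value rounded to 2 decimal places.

R1: ¬medium=1−0.84=0.16, robust=0.37, filthy=0.10; AND[min(a, b)] → w = 0.10
R2: medium=0.84 → w = 0.84
R3: filthy=0.10, delicate=0.65, light=0.73; AND[min(a, b)] → w = 0.10
Rules with consequent 'fast': {R2, R3} → strengths 0.84, 0.10
Aggregate via t-conorm [max(a, b)]: 0.84

0.84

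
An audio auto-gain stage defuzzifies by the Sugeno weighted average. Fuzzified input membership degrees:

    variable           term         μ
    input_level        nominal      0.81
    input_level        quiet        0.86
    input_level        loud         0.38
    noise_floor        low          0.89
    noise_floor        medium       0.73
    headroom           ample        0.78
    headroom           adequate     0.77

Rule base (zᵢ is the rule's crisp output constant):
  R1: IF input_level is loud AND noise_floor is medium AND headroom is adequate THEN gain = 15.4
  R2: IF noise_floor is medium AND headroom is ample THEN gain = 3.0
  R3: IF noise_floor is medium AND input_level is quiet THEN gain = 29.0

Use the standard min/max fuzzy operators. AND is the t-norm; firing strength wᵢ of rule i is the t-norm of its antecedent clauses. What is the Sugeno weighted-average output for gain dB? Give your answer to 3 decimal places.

R1 (z=15.4): loud=0.38, medium=0.73, adequate=0.77; AND[min(a, b)] → w = 0.38
R2 (z=3.0): medium=0.73, ample=0.78; AND[min(a, b)] → w = 0.73
R3 (z=29.0): medium=0.73, quiet=0.86; AND[min(a, b)] → w = 0.73
Weighted average = (0.38·15.4 + 0.73·3.0 + 0.73·29.0) / (0.38 + 0.73 + 0.73)
  = 29.2120 / 1.8400 = 15.876

15.876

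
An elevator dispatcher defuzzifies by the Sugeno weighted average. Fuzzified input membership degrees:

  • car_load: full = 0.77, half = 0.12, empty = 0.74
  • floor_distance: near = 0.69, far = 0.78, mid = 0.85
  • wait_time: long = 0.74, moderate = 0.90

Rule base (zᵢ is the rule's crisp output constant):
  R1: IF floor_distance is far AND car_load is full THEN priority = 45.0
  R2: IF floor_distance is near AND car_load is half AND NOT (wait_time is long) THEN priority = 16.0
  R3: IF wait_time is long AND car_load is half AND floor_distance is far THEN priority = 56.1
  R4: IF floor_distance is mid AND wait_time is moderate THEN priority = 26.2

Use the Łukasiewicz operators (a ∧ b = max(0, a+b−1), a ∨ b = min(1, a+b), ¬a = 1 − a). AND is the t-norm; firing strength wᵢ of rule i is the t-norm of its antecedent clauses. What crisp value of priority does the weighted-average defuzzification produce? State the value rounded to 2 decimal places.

R1 (z=45.0): far=0.78, full=0.77; AND[max(0, a+b−1)] → w = 0.55
R2 (z=16.0): near=0.69, half=0.12, ¬long=1−0.74=0.26; AND[max(0, a+b−1)] → w = 0.00
R3 (z=56.1): long=0.74, half=0.12, far=0.78; AND[max(0, a+b−1)] → w = 0.00
R4 (z=26.2): mid=0.85, moderate=0.90; AND[max(0, a+b−1)] → w = 0.75
Weighted average = (0.55·45.0 + 0.00·16.0 + 0.00·56.1 + 0.75·26.2) / (0.55 + 0.00 + 0.00 + 0.75)
  = 44.4000 / 1.3000 = 34.15

34.15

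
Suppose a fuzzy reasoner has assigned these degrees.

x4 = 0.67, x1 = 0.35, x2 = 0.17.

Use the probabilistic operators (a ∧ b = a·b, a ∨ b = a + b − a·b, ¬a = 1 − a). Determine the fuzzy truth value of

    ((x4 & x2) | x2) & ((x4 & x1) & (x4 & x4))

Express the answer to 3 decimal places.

x4 & x2 = a·b on (0.6700, 0.1700) = 0.1139
(x4 & x2) | x2 = a + b − a·b on (0.1139, 0.1700) = 0.2645
x4 & x1 = a·b on (0.6700, 0.3500) = 0.2345
x4 & x4 = a·b on (0.6700, 0.6700) = 0.4489
(x4 & x1) & (x4 & x4) = a·b on (0.2345, 0.4489) = 0.1053
((x4 & x2) | x2) & ((x4 & x1) & (x4 & x4)) = a·b on (0.2645, 0.1053) = 0.0278

0.028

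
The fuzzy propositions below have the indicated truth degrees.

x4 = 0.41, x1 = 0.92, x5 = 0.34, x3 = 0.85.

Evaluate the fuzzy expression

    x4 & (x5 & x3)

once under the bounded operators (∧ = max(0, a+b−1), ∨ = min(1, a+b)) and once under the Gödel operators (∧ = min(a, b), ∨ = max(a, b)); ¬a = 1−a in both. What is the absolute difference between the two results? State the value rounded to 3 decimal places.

Under bounded:
  x5 & x3 = max(0, a+b−1) on (0.34, 0.85) = 0.19
  x4 & (x5 & x3) = max(0, a+b−1) on (0.41, 0.19) = 0.00
  → value = 0.0000
Under Gödel:
  x5 & x3 = min(a, b) on (0.34, 0.85) = 0.34
  x4 & (x5 & x3) = min(a, b) on (0.41, 0.34) = 0.34
  → value = 0.3400
|0.0000 − 0.3400| = 0.340

0.340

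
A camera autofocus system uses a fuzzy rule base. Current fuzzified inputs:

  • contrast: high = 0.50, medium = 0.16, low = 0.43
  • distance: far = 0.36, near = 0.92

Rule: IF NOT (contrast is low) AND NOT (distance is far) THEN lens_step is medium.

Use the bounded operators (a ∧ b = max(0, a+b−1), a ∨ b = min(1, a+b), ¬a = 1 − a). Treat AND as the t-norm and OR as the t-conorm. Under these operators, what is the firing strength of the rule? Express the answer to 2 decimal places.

0.21

firing strength: ¬low=1−0.43=0.57, ¬far=1−0.36=0.64; AND[max(0, a+b−1)] → w = 0.21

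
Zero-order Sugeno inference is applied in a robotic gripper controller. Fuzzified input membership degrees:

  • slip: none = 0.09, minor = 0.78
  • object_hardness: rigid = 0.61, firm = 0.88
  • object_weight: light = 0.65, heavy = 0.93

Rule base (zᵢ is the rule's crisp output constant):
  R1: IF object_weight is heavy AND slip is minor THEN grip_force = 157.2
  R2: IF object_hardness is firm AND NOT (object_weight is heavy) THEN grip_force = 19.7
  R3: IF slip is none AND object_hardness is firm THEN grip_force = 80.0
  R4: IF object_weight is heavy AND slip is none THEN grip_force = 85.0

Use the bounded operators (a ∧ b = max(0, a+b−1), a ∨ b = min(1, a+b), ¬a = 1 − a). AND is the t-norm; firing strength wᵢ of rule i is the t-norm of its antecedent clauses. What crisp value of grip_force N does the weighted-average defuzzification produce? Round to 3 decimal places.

R1 (z=157.2): heavy=0.93, minor=0.78; AND[max(0, a+b−1)] → w = 0.71
R2 (z=19.7): firm=0.88, ¬heavy=1−0.93=0.07; AND[max(0, a+b−1)] → w = 0.00
R3 (z=80.0): none=0.09, firm=0.88; AND[max(0, a+b−1)] → w = 0.00
R4 (z=85.0): heavy=0.93, none=0.09; AND[max(0, a+b−1)] → w = 0.02
Weighted average = (0.71·157.2 + 0.00·19.7 + 0.00·80.0 + 0.02·85.0) / (0.71 + 0.00 + 0.00 + 0.02)
  = 113.3120 / 0.7300 = 155.222

155.222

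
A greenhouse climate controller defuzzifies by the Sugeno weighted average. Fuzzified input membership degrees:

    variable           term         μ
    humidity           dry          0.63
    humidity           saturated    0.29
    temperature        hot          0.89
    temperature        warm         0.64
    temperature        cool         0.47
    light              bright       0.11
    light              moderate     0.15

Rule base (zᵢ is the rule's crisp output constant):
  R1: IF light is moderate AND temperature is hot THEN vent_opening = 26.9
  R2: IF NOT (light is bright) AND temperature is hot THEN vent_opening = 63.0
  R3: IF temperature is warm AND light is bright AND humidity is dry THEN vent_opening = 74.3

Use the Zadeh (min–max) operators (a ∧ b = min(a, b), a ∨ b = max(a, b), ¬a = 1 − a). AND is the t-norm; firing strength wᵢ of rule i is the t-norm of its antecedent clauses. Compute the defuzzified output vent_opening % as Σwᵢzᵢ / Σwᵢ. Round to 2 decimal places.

59.37

R1 (z=26.9): moderate=0.15, hot=0.89; AND[min(a, b)] → w = 0.15
R2 (z=63.0): ¬bright=1−0.11=0.89, hot=0.89; AND[min(a, b)] → w = 0.89
R3 (z=74.3): warm=0.64, bright=0.11, dry=0.63; AND[min(a, b)] → w = 0.11
Weighted average = (0.15·26.9 + 0.89·63.0 + 0.11·74.3) / (0.15 + 0.89 + 0.11)
  = 68.2780 / 1.1500 = 59.37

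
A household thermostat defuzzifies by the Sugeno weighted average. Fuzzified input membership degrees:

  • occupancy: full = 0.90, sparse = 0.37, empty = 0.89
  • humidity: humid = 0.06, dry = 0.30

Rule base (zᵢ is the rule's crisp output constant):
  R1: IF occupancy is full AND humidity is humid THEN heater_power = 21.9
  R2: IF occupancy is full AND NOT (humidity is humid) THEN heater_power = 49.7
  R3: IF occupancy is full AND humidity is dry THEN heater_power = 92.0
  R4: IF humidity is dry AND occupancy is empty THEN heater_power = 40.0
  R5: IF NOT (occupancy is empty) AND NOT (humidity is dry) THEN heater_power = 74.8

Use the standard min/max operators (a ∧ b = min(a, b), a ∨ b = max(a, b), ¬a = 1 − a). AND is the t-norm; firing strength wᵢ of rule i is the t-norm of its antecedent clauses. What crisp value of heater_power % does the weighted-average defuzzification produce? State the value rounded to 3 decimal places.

56.211

R1 (z=21.9): full=0.90, humid=0.06; AND[min(a, b)] → w = 0.06
R2 (z=49.7): full=0.90, ¬humid=1−0.06=0.94; AND[min(a, b)] → w = 0.90
R3 (z=92.0): full=0.90, dry=0.30; AND[min(a, b)] → w = 0.30
R4 (z=40.0): dry=0.30, empty=0.89; AND[min(a, b)] → w = 0.30
R5 (z=74.8): ¬empty=1−0.89=0.11, ¬dry=1−0.30=0.70; AND[min(a, b)] → w = 0.11
Weighted average = (0.06·21.9 + 0.90·49.7 + 0.30·92.0 + 0.30·40.0 + 0.11·74.8) / (0.06 + 0.90 + 0.30 + 0.30 + 0.11)
  = 93.8720 / 1.6700 = 56.211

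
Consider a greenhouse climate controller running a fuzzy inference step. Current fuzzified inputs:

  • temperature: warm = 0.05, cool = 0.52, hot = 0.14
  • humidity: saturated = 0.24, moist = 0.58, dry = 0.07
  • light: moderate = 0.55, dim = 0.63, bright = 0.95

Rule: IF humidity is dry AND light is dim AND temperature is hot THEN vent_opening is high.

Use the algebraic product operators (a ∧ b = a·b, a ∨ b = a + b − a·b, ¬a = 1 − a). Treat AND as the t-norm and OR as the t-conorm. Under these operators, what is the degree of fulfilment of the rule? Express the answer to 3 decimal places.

firing strength: dry=0.07, dim=0.63, hot=0.14; AND[a·b] → w = 0.0062

0.006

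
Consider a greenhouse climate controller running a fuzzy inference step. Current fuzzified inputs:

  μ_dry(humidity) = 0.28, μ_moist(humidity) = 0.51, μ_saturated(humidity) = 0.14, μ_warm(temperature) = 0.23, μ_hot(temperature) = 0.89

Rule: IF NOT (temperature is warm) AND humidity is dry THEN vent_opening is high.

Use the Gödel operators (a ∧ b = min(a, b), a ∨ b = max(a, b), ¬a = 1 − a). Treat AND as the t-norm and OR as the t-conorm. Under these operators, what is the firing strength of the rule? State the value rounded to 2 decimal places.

firing strength: ¬warm=1−0.23=0.77, dry=0.28; AND[min(a, b)] → w = 0.28

0.28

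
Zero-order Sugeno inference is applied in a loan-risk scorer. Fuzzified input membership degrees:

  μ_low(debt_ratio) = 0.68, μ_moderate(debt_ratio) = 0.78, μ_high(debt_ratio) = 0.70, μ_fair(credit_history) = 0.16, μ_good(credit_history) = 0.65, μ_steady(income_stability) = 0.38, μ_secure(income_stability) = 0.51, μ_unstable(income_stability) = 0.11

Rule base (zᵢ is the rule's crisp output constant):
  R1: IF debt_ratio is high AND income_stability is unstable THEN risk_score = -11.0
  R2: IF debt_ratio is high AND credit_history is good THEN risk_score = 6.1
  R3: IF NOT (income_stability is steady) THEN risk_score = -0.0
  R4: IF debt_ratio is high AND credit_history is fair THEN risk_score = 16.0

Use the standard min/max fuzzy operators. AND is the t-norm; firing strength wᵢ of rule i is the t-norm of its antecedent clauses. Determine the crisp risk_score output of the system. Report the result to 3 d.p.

R1 (z=-11.0): high=0.70, unstable=0.11; AND[min(a, b)] → w = 0.11
R2 (z=6.1): high=0.70, good=0.65; AND[min(a, b)] → w = 0.65
R3 (z=-0.0): ¬steady=1−0.38=0.62 → w = 0.62
R4 (z=16.0): high=0.70, fair=0.16; AND[min(a, b)] → w = 0.16
Weighted average = (0.11·-11.0 + 0.65·6.1 + 0.62·-0.0 + 0.16·16.0) / (0.11 + 0.65 + 0.62 + 0.16)
  = 5.3150 / 1.5400 = 3.451

3.451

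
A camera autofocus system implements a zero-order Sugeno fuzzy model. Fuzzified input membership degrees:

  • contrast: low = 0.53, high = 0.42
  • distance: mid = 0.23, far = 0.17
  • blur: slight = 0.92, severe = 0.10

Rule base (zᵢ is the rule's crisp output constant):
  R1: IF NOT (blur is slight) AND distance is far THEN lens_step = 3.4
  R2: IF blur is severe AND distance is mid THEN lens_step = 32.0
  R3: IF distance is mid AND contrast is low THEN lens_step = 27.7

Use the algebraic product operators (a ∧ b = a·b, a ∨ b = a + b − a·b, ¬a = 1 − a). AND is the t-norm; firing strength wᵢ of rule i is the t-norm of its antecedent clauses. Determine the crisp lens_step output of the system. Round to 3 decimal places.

R1 (z=3.4): ¬slight=1−0.92=0.08, far=0.17; AND[a·b] → w = 0.0136
R2 (z=32.0): severe=0.10, mid=0.23; AND[a·b] → w = 0.0230
R3 (z=27.7): mid=0.23, low=0.53; AND[a·b] → w = 0.1219
Weighted average = (0.0136·3.4 + 0.0230·32.0 + 0.1219·27.7) / (0.0136 + 0.0230 + 0.1219)
  = 4.1589 / 0.1585 = 26.239

26.239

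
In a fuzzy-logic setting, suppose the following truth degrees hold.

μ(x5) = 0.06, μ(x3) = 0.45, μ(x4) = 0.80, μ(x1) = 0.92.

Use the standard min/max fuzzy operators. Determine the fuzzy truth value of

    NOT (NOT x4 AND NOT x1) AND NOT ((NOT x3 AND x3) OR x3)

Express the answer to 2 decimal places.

0.55

NOT x4 = 1 − 0.80 = 0.20
NOT x1 = 1 − 0.92 = 0.08
NOT x4 AND NOT x1 = min(a, b) on (0.20, 0.08) = 0.08
NOT (NOT x4 AND NOT x1) = 1 − 0.08 = 0.92
NOT x3 = 1 − 0.45 = 0.55
NOT x3 AND x3 = min(a, b) on (0.55, 0.45) = 0.45
(NOT x3 AND x3) OR x3 = max(a, b) on (0.45, 0.45) = 0.45
NOT ((NOT x3 AND x3) OR x3) = 1 − 0.45 = 0.55
NOT (NOT x4 AND NOT x1) AND NOT ((NOT x3 AND x3) OR x3) = min(a, b) on (0.92, 0.55) = 0.55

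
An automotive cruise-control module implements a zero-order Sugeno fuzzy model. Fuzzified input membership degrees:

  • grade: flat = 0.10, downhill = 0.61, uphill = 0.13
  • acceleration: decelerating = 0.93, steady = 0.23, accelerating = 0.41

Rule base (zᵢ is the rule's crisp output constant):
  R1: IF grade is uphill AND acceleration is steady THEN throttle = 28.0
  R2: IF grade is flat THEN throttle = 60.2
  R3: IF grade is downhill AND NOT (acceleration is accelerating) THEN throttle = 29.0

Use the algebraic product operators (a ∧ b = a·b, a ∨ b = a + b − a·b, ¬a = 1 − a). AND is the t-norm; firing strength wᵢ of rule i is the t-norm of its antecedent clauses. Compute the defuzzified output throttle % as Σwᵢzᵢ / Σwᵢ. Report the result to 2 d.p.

35.31

R1 (z=28.0): uphill=0.13, steady=0.23; AND[a·b] → w = 0.0299
R2 (z=60.2): flat=0.10 → w = 0.1000
R3 (z=29.0): downhill=0.61, ¬accelerating=1−0.41=0.59; AND[a·b] → w = 0.3599
Weighted average = (0.0299·28.0 + 0.1000·60.2 + 0.3599·29.0) / (0.0299 + 0.1000 + 0.3599)
  = 17.2943 / 0.4898 = 35.31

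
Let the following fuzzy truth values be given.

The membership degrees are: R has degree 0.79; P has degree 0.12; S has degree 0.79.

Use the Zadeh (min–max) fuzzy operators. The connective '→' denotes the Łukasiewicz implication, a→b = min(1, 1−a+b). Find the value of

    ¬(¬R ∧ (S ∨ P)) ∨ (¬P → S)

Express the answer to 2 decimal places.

¬R = 1 − 0.79 = 0.21
S ∨ P = max(a, b) on (0.79, 0.12) = 0.79
¬R ∧ (S ∨ P) = min(a, b) on (0.21, 0.79) = 0.21
¬(¬R ∧ (S ∨ P)) = 1 − 0.21 = 0.79
¬P = 1 − 0.12 = 0.88
¬P → S  [Łukasiewicz: min(1, 1−a+b)] with a=0.88, b=0.79 → 0.91
¬(¬R ∧ (S ∨ P)) ∨ (¬P → S) = max(a, b) on (0.79, 0.91) = 0.91

0.91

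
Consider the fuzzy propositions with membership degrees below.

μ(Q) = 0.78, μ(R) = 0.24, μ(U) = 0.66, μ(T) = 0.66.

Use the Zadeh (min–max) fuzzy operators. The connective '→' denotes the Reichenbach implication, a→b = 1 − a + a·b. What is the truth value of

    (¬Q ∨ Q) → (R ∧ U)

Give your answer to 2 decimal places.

¬Q = 1 − 0.78 = 0.22
¬Q ∨ Q = max(a, b) on (0.22, 0.78) = 0.78
R ∧ U = min(a, b) on (0.24, 0.66) = 0.24
(¬Q ∨ Q) → (R ∧ U)  [Reichenbach: 1 − a + a·b] with a=0.78, b=0.24 → 0.41

0.41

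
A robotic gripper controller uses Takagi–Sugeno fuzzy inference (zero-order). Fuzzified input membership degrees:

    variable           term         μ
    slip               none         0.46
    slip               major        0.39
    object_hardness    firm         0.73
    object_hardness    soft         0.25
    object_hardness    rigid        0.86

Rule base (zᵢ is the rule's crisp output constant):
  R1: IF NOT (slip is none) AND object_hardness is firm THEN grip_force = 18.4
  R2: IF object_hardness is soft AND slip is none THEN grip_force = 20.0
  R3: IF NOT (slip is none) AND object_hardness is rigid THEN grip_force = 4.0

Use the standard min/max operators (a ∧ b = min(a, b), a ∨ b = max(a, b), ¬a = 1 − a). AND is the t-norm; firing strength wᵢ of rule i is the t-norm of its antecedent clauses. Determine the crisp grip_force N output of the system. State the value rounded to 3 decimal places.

12.854

R1 (z=18.4): ¬none=1−0.46=0.54, firm=0.73; AND[min(a, b)] → w = 0.54
R2 (z=20.0): soft=0.25, none=0.46; AND[min(a, b)] → w = 0.25
R3 (z=4.0): ¬none=1−0.46=0.54, rigid=0.86; AND[min(a, b)] → w = 0.54
Weighted average = (0.54·18.4 + 0.25·20.0 + 0.54·4.0) / (0.54 + 0.25 + 0.54)
  = 17.0960 / 1.3300 = 12.854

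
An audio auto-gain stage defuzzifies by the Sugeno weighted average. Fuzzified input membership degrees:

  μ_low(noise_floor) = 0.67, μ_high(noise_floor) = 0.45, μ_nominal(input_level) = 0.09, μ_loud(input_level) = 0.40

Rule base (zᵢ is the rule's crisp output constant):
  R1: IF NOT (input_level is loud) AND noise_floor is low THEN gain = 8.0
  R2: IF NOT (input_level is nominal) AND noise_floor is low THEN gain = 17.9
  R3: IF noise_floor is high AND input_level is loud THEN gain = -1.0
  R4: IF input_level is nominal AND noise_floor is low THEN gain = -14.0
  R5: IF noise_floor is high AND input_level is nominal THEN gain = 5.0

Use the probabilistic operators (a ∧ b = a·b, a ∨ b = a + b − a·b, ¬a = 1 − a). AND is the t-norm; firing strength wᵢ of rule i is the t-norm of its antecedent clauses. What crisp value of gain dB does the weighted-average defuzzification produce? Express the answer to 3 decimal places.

R1 (z=8.0): ¬loud=1−0.40=0.60, low=0.67; AND[a·b] → w = 0.4020
R2 (z=17.9): ¬nominal=1−0.09=0.91, low=0.67; AND[a·b] → w = 0.6097
R3 (z=-1.0): high=0.45, loud=0.40; AND[a·b] → w = 0.1800
R4 (z=-14.0): nominal=0.09, low=0.67; AND[a·b] → w = 0.0603
R5 (z=5.0): high=0.45, nominal=0.09; AND[a·b] → w = 0.0405
Weighted average = (0.4020·8.0 + 0.6097·17.9 + 0.1800·-1.0 + 0.0603·-14.0 + 0.0405·5.0) / (0.4020 + 0.6097 + 0.1800 + 0.0603 + 0.0405)
  = 13.3079 / 1.2925 = 10.296

10.296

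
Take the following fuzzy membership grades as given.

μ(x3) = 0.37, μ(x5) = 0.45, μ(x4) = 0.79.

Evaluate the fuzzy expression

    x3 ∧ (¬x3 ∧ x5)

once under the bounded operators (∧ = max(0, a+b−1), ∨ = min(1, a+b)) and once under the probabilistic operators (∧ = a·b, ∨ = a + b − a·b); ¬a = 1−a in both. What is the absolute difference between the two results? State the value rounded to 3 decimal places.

0.105

Under bounded:
  ¬x3 = 1 − 0.37 = 0.63
  ¬x3 ∧ x5 = max(0, a+b−1) on (0.63, 0.45) = 0.08
  x3 ∧ (¬x3 ∧ x5) = max(0, a+b−1) on (0.37, 0.08) = 0.00
  → value = 0.0000
Under probabilistic:
  ¬x3 = 1 − 0.3700 = 0.6300
  ¬x3 ∧ x5 = a·b on (0.6300, 0.4500) = 0.2835
  x3 ∧ (¬x3 ∧ x5) = a·b on (0.3700, 0.2835) = 0.1049
  → value = 0.1049
|0.0000 − 0.1049| = 0.105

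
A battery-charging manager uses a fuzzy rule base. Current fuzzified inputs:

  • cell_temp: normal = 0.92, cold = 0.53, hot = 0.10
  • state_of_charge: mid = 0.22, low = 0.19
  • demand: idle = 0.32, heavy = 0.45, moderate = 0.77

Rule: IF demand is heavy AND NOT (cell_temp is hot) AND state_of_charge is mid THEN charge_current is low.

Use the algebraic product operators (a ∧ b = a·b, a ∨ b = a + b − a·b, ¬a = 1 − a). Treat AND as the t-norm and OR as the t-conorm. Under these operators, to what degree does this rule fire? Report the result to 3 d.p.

firing strength: heavy=0.45, ¬hot=1−0.10=0.90, mid=0.22; AND[a·b] → w = 0.0891

0.089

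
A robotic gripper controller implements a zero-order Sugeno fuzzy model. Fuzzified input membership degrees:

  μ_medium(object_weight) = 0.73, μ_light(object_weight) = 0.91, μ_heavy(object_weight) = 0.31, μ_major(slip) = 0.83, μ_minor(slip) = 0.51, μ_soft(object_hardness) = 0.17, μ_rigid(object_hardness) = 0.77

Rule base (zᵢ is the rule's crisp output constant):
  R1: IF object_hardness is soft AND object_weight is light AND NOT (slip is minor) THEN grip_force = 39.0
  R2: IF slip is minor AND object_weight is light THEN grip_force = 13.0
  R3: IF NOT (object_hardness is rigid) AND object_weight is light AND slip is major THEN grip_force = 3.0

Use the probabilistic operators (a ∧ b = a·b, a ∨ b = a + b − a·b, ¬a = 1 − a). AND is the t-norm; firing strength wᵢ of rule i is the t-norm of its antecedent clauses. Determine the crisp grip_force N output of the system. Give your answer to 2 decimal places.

R1 (z=39.0): soft=0.17, light=0.91, ¬minor=1−0.51=0.49; AND[a·b] → w = 0.0758
R2 (z=13.0): minor=0.51, light=0.91; AND[a·b] → w = 0.4641
R3 (z=3.0): ¬rigid=1−0.77=0.23, light=0.91, major=0.83; AND[a·b] → w = 0.1737
Weighted average = (0.0758·39.0 + 0.4641·13.0 + 0.1737·3.0) / (0.0758 + 0.4641 + 0.1737)
  = 9.5108 / 0.7136 = 13.33

13.33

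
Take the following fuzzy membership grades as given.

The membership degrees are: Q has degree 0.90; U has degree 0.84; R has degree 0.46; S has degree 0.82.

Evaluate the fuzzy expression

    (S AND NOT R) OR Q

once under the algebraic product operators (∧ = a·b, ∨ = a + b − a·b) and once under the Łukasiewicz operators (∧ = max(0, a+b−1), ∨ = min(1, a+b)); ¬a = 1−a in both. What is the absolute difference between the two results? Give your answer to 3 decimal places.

0.056

Under algebraic product:
  NOT R = 1 − 0.4600 = 0.5400
  S AND NOT R = a·b on (0.8200, 0.5400) = 0.4428
  (S AND NOT R) OR Q = a + b − a·b on (0.4428, 0.9000) = 0.9443
  → value = 0.9443
Under Łukasiewicz:
  NOT R = 1 − 0.46 = 0.54
  S AND NOT R = max(0, a+b−1) on (0.82, 0.54) = 0.36
  (S AND NOT R) OR Q = min(1, a+b) on (0.36, 0.90) = 1.00
  → value = 1.0000
|0.9443 − 1.0000| = 0.056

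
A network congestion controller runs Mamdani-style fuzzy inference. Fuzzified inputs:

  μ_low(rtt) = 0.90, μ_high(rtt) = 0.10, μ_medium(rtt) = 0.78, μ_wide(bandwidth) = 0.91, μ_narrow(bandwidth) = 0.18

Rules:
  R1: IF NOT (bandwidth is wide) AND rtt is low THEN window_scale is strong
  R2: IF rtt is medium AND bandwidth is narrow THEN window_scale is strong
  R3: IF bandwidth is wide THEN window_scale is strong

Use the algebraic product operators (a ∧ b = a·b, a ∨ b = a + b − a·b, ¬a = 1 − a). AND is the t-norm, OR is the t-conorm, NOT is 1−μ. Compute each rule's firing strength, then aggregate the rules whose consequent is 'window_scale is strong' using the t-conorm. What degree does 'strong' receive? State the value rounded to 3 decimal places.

R1: ¬wide=1−0.91=0.09, low=0.90; AND[a·b] → w = 0.0810
R2: medium=0.78, narrow=0.18; AND[a·b] → w = 0.1404
R3: wide=0.91 → w = 0.9100
Rules with consequent 'strong': {R1, R2, R3} → strengths 0.0810, 0.1404, 0.9100
Aggregate via t-conorm [a + b − a·b]: 0.9289

0.929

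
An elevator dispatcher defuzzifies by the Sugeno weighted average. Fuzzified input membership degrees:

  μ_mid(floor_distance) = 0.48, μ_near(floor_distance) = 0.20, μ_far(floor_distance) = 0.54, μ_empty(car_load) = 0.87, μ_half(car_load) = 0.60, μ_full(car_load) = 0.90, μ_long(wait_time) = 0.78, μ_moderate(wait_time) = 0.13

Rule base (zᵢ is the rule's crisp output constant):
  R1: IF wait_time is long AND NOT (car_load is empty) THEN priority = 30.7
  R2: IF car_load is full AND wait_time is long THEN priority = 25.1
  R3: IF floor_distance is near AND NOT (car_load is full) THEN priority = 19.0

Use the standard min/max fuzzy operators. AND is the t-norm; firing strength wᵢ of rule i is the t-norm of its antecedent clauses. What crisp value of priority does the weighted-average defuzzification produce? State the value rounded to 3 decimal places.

R1 (z=30.7): long=0.78, ¬empty=1−0.87=0.13; AND[min(a, b)] → w = 0.13
R2 (z=25.1): full=0.90, long=0.78; AND[min(a, b)] → w = 0.78
R3 (z=19.0): near=0.20, ¬full=1−0.90=0.10; AND[min(a, b)] → w = 0.10
Weighted average = (0.13·30.7 + 0.78·25.1 + 0.10·19.0) / (0.13 + 0.78 + 0.10)
  = 25.4690 / 1.0100 = 25.217

25.217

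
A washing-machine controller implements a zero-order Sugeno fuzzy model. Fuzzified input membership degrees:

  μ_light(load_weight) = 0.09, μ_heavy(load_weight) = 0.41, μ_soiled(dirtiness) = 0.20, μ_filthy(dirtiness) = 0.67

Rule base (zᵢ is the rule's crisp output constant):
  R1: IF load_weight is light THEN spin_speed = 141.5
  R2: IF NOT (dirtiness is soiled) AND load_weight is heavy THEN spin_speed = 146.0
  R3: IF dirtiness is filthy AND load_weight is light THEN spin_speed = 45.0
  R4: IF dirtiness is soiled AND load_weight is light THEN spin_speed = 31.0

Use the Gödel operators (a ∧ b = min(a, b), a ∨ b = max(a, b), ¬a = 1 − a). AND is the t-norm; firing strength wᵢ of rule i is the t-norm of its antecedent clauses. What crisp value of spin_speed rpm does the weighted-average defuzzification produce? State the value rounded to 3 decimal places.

R1 (z=141.5): light=0.09 → w = 0.09
R2 (z=146.0): ¬soiled=1−0.20=0.80, heavy=0.41; AND[min(a, b)] → w = 0.41
R3 (z=45.0): filthy=0.67, light=0.09; AND[min(a, b)] → w = 0.09
R4 (z=31.0): soiled=0.20, light=0.09; AND[min(a, b)] → w = 0.09
Weighted average = (0.09·141.5 + 0.41·146.0 + 0.09·45.0 + 0.09·31.0) / (0.09 + 0.41 + 0.09 + 0.09)
  = 79.4350 / 0.6800 = 116.816

116.816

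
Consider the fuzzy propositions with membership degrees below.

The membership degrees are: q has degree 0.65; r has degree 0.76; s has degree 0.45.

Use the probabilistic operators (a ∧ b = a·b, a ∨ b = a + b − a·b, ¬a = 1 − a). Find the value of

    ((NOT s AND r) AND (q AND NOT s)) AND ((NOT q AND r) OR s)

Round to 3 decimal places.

NOT s = 1 − 0.4500 = 0.5500
NOT s AND r = a·b on (0.5500, 0.7600) = 0.4180
NOT s = 1 − 0.4500 = 0.5500
q AND NOT s = a·b on (0.6500, 0.5500) = 0.3575
(NOT s AND r) AND (q AND NOT s) = a·b on (0.4180, 0.3575) = 0.1494
NOT q = 1 − 0.6500 = 0.3500
NOT q AND r = a·b on (0.3500, 0.7600) = 0.2660
(NOT q AND r) OR s = a + b − a·b on (0.2660, 0.4500) = 0.5963
((NOT s AND r) AND (q AND NOT s)) AND ((NOT q AND r) OR s) = a·b on (0.1494, 0.5963) = 0.0891

0.089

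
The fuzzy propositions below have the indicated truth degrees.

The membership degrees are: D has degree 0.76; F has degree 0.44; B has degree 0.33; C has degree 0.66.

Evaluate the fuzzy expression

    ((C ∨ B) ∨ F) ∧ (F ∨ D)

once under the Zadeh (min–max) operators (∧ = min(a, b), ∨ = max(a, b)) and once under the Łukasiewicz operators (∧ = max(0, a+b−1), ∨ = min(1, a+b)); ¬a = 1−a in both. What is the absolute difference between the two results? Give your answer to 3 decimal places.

Under Zadeh (min–max):
  C ∨ B = max(a, b) on (0.66, 0.33) = 0.66
  (C ∨ B) ∨ F = max(a, b) on (0.66, 0.44) = 0.66
  F ∨ D = max(a, b) on (0.44, 0.76) = 0.76
  ((C ∨ B) ∨ F) ∧ (F ∨ D) = min(a, b) on (0.66, 0.76) = 0.66
  → value = 0.6600
Under Łukasiewicz:
  C ∨ B = min(1, a+b) on (0.66, 0.33) = 0.99
  (C ∨ B) ∨ F = min(1, a+b) on (0.99, 0.44) = 1.00
  F ∨ D = min(1, a+b) on (0.44, 0.76) = 1.00
  ((C ∨ B) ∨ F) ∧ (F ∨ D) = max(0, a+b−1) on (1.00, 1.00) = 1.00
  → value = 1.0000
|0.6600 − 1.0000| = 0.340

0.340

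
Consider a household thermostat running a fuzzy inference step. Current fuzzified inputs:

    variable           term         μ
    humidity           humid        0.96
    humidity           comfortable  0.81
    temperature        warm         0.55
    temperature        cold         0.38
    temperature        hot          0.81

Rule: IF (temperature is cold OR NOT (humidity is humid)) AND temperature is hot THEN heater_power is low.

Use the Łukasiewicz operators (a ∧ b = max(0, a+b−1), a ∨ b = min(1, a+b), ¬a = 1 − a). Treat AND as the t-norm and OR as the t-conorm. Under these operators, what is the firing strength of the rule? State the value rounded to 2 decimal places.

firing strength: (cold=0.38 OR ¬humid=1−0.96=0.04) = 0.42; AND[max(0, a+b−1)] with hot=0.81 → w = 0.23

0.23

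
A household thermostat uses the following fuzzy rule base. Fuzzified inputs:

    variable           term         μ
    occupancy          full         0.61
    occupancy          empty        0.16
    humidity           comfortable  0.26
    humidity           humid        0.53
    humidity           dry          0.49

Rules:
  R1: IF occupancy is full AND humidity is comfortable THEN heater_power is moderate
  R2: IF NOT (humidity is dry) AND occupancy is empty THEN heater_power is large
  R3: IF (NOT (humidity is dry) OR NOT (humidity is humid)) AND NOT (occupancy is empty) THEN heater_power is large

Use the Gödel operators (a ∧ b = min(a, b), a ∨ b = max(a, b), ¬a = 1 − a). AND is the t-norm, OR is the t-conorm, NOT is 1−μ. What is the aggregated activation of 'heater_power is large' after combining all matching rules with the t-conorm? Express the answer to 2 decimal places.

0.51

R1: full=0.61, comfortable=0.26; AND[min(a, b)] → w = 0.26
R2: ¬dry=1−0.49=0.51, empty=0.16; AND[min(a, b)] → w = 0.16
R3: (¬dry=1−0.49=0.51 OR ¬humid=1−0.53=0.47) = 0.51; AND[min(a, b)] with ¬empty=1−0.16=0.84 → w = 0.51
Rules with consequent 'large': {R2, R3} → strengths 0.16, 0.51
Aggregate via t-conorm [max(a, b)]: 0.51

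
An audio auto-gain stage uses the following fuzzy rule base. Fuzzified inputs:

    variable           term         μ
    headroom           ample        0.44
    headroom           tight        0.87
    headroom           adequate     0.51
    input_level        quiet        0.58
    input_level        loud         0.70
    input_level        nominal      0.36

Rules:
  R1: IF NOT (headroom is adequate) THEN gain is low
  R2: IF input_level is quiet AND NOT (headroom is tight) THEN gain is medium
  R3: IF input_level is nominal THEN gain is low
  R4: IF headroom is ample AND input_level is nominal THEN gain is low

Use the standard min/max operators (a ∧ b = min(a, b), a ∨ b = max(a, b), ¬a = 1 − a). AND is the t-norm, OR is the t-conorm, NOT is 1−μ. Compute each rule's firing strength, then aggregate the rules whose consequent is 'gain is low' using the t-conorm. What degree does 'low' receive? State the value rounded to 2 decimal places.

0.49

R1: ¬adequate=1−0.51=0.49 → w = 0.49
R2: quiet=0.58, ¬tight=1−0.87=0.13; AND[min(a, b)] → w = 0.13
R3: nominal=0.36 → w = 0.36
R4: ample=0.44, nominal=0.36; AND[min(a, b)] → w = 0.36
Rules with consequent 'low': {R1, R3, R4} → strengths 0.49, 0.36, 0.36
Aggregate via t-conorm [max(a, b)]: 0.49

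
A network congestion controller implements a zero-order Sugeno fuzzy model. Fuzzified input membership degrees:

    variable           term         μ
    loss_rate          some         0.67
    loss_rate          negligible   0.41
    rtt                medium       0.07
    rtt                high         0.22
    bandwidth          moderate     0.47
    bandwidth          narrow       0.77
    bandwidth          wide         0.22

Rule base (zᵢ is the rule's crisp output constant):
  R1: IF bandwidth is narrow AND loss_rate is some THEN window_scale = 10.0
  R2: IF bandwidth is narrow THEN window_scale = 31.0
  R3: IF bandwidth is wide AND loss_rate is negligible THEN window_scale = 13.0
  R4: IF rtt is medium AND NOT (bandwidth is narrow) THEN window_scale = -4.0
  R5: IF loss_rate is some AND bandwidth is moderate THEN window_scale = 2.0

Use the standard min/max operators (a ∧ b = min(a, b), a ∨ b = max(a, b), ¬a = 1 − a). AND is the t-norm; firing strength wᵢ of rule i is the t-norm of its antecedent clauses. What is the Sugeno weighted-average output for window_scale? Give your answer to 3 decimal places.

R1 (z=10.0): narrow=0.77, some=0.67; AND[min(a, b)] → w = 0.67
R2 (z=31.0): narrow=0.77 → w = 0.77
R3 (z=13.0): wide=0.22, negligible=0.41; AND[min(a, b)] → w = 0.22
R4 (z=-4.0): medium=0.07, ¬narrow=1−0.77=0.23; AND[min(a, b)] → w = 0.07
R5 (z=2.0): some=0.67, moderate=0.47; AND[min(a, b)] → w = 0.47
Weighted average = (0.67·10.0 + 0.77·31.0 + 0.22·13.0 + 0.07·-4.0 + 0.47·2.0) / (0.67 + 0.77 + 0.22 + 0.07 + 0.47)
  = 34.0900 / 2.2000 = 15.495

15.495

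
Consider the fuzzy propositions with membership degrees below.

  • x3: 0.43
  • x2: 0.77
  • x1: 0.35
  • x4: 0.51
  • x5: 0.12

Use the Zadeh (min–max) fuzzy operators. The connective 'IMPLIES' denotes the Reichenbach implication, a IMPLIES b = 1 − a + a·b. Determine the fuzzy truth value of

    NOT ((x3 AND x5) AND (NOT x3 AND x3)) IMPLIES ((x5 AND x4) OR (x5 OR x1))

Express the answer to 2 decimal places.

0.43

x3 AND x5 = min(a, b) on (0.43, 0.12) = 0.12
NOT x3 = 1 − 0.43 = 0.57
NOT x3 AND x3 = min(a, b) on (0.57, 0.43) = 0.43
(x3 AND x5) AND (NOT x3 AND x3) = min(a, b) on (0.12, 0.43) = 0.12
NOT ((x3 AND x5) AND (NOT x3 AND x3)) = 1 − 0.12 = 0.88
x5 AND x4 = min(a, b) on (0.12, 0.51) = 0.12
x5 OR x1 = max(a, b) on (0.12, 0.35) = 0.35
(x5 AND x4) OR (x5 OR x1) = max(a, b) on (0.12, 0.35) = 0.35
NOT ((x3 AND x5) AND (NOT x3 AND x3)) IMPLIES ((x5 AND x4) OR (x5 OR x1))  [Reichenbach: 1 − a + a·b] with a=0.88, b=0.35 → 0.43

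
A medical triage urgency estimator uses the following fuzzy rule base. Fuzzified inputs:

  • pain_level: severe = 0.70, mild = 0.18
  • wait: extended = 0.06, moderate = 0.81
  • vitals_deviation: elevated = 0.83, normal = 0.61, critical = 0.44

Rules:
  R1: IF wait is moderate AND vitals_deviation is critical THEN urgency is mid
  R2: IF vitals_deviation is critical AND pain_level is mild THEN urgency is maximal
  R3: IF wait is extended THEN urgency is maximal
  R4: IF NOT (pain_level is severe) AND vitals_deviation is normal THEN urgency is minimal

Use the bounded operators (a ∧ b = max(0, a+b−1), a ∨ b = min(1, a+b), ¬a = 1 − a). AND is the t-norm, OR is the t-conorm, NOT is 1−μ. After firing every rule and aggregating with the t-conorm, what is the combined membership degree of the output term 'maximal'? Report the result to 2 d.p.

R1: moderate=0.81, critical=0.44; AND[max(0, a+b−1)] → w = 0.25
R2: critical=0.44, mild=0.18; AND[max(0, a+b−1)] → w = 0.00
R3: extended=0.06 → w = 0.06
R4: ¬severe=1−0.70=0.30, normal=0.61; AND[max(0, a+b−1)] → w = 0.00
Rules with consequent 'maximal': {R2, R3} → strengths 0.00, 0.06
Aggregate via t-conorm [min(1, a+b)]: 0.06

0.06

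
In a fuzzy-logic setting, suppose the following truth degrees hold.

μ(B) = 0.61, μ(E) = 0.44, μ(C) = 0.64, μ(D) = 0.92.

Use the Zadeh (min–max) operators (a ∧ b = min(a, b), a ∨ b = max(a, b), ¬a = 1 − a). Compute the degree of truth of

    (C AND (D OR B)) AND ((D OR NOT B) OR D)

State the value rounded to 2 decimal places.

D OR B = max(a, b) on (0.92, 0.61) = 0.92
C AND (D OR B) = min(a, b) on (0.64, 0.92) = 0.64
NOT B = 1 − 0.61 = 0.39
D OR NOT B = max(a, b) on (0.92, 0.39) = 0.92
(D OR NOT B) OR D = max(a, b) on (0.92, 0.92) = 0.92
(C AND (D OR B)) AND ((D OR NOT B) OR D) = min(a, b) on (0.64, 0.92) = 0.64

0.64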